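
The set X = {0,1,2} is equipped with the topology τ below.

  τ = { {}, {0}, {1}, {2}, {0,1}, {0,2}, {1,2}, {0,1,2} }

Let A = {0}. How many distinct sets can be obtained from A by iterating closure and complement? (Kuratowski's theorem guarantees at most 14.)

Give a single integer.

X∖A={1,2}, int(X∖A)={1,2}, hence cl(A)={0}
Orbit (k=closure, c=complement):
  1. A     = {0}
  2. cA    = {1,2}
(closed under both — stop)

2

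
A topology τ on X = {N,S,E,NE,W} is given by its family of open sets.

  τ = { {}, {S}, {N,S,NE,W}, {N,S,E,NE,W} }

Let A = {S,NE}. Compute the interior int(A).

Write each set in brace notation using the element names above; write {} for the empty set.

open subsets of A: {}, {S}; so int(A) = {S}

{S}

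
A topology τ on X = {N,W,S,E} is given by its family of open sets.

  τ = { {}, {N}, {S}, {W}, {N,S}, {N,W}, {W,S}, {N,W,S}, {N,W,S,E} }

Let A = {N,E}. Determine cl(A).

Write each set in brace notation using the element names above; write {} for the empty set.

{N,E}

X∖A={W,S}, int(X∖A)={W,S}, hence cl(A)={N,E}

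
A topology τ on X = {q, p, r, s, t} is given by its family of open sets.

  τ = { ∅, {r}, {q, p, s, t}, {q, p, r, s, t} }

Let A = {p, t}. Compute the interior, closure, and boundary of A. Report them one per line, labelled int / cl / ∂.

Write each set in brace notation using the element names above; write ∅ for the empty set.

opens ⊆ A: ∅; union → int = ∅
complement {q, r, s}; its interior {r}; cl(A) = X∖{r} = {q, p, s, t}
boundary = {q, p, s, t} ∖ ∅ = {q, p, s, t}

int(A) = ∅
cl(A)  = {q, p, s, t}
∂A     = {q, p, s, t}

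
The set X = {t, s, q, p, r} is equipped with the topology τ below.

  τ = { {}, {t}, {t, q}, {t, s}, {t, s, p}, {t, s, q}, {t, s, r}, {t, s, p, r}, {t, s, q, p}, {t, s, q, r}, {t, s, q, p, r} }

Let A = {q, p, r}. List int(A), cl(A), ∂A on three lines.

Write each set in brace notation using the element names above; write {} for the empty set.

interior: largest open inside A is {} (from {})
cl via duality: int({t, s}) = {t, s}, so X∖{t, s} = {q, p, r}
cl∖int = {q, p, r}

int(A) = {}
cl(A)  = {q, p, r}
∂A     = {q, p, r}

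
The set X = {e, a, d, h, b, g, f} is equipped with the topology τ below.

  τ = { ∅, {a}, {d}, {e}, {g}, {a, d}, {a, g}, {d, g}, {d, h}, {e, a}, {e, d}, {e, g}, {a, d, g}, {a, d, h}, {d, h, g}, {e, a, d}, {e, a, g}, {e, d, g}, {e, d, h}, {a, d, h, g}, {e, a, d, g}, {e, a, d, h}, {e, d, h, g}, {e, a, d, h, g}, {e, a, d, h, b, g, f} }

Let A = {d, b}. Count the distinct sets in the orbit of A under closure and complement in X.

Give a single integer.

8

X∖A={e, a, h, g, f}, int(X∖A)={e, a, g}, hence cl(A)={d, h, b, f}
Orbit (k=closure, c=complement):
  1. A     = {d, b}
  2. kA    = {d, h, b, f}
  3. cA    = {e, a, h, g, f}
  4. ckA   = {e, a, g}
  5. kcA   = {e, a, h, b, g, f}
  6. kckA  = {e, a, b, g, f}
  7. ckcA  = {d}
  8. ckckA = {d, h}
(closed under both — stop)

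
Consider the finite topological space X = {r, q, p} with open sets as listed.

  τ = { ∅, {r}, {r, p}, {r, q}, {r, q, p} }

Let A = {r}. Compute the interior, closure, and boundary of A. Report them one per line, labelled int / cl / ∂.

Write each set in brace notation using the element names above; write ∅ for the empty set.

interior: largest open inside A is {r} (from ∅, {r})
cl via duality: int({q, p}) = ∅, so X∖∅ = {r, q, p}
cl∖int = {q, p}

int(A) = {r}
cl(A)  = {r, q, p}
∂A     = {q, p}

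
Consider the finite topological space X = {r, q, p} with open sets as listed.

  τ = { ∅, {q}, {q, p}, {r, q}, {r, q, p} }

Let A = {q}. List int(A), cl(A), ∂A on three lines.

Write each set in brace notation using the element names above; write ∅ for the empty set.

opens ⊆ A: ∅, {q}; union → int = {q}
complement {r, p}; its interior ∅; cl(A) = X∖∅ = {r, q, p}
boundary = {r, q, p} ∖ {q} = {r, p}

int(A) = {q}
cl(A)  = {r, q, p}
∂A     = {r, p}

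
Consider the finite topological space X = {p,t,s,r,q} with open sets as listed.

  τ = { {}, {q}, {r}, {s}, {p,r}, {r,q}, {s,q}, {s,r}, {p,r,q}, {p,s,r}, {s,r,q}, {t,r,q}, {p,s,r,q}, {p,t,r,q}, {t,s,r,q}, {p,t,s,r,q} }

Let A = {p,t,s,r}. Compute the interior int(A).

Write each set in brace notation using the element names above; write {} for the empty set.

opens ⊆ A: {}, {r}, {s}, {s,r}, {p,r}, {p,s,r}; union → int = {p,s,r}

{p,s,r}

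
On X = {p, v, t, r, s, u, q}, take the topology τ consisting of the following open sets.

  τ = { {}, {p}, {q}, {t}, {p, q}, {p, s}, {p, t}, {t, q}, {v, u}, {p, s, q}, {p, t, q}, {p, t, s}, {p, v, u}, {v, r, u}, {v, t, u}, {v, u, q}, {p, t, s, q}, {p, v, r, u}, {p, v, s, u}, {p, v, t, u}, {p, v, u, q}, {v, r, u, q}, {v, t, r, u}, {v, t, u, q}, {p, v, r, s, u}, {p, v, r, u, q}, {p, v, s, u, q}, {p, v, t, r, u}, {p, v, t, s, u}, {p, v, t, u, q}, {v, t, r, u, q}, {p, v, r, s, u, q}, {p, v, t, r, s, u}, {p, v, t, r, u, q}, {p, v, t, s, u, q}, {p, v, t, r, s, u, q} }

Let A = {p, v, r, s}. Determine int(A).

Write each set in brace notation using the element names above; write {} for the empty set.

opens ⊆ A: {}, {p}, {p, s}; union → int = {p, s}

{p, s}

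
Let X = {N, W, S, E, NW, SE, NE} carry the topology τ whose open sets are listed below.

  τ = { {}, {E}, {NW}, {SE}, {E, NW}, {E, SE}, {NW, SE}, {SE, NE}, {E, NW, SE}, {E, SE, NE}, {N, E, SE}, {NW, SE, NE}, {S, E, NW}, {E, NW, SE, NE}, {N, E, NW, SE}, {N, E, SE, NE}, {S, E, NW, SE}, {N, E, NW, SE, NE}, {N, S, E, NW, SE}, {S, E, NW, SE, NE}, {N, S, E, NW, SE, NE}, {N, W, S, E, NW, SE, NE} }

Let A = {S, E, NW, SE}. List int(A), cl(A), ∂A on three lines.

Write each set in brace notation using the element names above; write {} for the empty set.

interior: largest open inside A is {S, E, NW, SE} (from {}, {NW}, {E}, {SE}, {E, NW}, {NW, SE}, {E, SE}, {E, NW, SE}, {S, E, NW}, {S, E, NW, SE})
cl via duality: int({N, W, NE}) = {}, so X∖{} = {N, W, S, E, NW, SE, NE}
cl∖int = {N, W, NE}

int(A) = {S, E, NW, SE}
cl(A)  = {N, W, S, E, NW, SE, NE}
∂A     = {N, W, NE}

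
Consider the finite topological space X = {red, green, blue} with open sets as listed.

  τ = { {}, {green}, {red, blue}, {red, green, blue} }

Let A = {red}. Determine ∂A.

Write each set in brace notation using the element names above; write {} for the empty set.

{red, blue}

opens ⊆ A: {}; union → int = {}
complement {green, blue}; its interior {green}; cl(A) = X∖{green} = {red, blue}
boundary = {red, blue} ∖ {} = {red, blue}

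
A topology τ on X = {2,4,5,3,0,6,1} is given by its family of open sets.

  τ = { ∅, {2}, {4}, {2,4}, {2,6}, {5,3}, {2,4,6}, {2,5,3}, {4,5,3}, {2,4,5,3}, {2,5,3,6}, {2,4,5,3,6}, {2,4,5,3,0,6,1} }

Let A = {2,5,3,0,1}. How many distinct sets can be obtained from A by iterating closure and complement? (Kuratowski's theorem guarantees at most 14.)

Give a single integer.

X∖A={4,6}, int(X∖A)={4}, hence cl(A)={2,5,3,0,6,1}
Orbit (k=closure, c=complement):
  1. A     = {2,5,3,0,1}
  2. kA    = {2,5,3,0,6,1}
  3. cA    = {4,6}
  4. ckA   = {4}
  5. kcA   = {4,0,6,1}
  6. kckA  = {4,0,1}
  7. ckcA  = {2,5,3}
  8. ckckA = {2,5,3,6}
(closed under both — stop)

8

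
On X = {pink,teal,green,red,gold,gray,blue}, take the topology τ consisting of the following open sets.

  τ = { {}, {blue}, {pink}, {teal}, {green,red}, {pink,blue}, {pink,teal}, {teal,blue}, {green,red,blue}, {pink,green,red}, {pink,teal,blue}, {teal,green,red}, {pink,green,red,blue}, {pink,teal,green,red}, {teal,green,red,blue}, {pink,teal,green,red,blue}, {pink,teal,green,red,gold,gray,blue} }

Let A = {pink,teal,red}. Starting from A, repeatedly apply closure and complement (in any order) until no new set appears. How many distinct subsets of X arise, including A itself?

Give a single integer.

complement {green,gold,gray,blue}; its interior {blue}; cl(A) = X∖{blue} = {pink,teal,green,red,gold,gray}
With k = closure, c = complement:
  1. A     = {pink,teal,red}
  2. kA    = {pink,teal,green,red,gold,gray}
  3. cA    = {green,gold,gray,blue}
  4. ckA   = {blue}
  5. kcA   = {green,red,gold,gray,blue}
  6. kckA  = {gold,gray,blue}
  7. ckcA  = {pink,teal}
  8. ckckA = {pink,teal,green,red}
  9. kckcA = {pink,teal,gold,gray}
  10. ckckcA = {green,red,blue}
k, c of each give nothing new

10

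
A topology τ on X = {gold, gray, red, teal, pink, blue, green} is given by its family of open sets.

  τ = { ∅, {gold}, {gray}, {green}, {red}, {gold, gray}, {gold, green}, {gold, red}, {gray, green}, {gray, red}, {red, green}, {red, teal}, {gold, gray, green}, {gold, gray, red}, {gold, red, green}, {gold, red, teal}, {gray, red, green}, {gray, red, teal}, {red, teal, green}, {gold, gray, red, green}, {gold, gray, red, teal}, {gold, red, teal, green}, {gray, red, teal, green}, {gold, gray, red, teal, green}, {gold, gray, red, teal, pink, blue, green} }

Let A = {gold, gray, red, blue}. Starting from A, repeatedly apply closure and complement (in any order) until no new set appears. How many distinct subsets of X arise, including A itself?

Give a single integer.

closure: X∖int(X∖A) = X∖{green} = {gold, gray, red, teal, pink, blue}
Let k=closure and c=complement:
  1. A     = {gold, gray, red, blue}
  2. kA    = {gold, gray, red, teal, pink, blue}
  3. cA    = {teal, pink, green}
  4. ckA   = {green}
  5. kcA   = {teal, pink, blue, green}
  6. kckA  = {pink, blue, green}
  7. ckcA  = {gold, gray, red}
  8. ckckA = {gold, gray, red, teal}
— saturated at 8

8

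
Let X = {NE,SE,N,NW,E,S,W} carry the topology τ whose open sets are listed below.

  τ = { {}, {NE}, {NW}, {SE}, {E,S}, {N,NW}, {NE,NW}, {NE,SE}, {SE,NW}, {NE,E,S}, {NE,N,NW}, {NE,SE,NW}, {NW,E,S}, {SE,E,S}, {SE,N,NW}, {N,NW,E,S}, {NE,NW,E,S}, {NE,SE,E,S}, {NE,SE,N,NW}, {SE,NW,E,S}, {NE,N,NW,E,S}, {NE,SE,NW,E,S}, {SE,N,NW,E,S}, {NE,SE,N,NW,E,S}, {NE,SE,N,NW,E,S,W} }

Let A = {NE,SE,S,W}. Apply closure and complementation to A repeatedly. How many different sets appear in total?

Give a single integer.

10

closure: X∖int(X∖A) = X∖{N,NW} = {NE,SE,E,S,W}
Let k=closure and c=complement:
  1. A     = {NE,SE,S,W}
  2. kA    = {NE,SE,E,S,W}
  3. cA    = {N,NW,E}
  4. ckA   = {N,NW}
  5. kcA   = {N,NW,E,S,W}
  6. kckA  = {N,NW,W}
  7. ckcA  = {NE,SE}
  8. ckckA = {NE,SE,E,S}
  9. kckcA = {NE,SE,W}
  10. ckckcA = {N,NW,E,S}
— saturated at 10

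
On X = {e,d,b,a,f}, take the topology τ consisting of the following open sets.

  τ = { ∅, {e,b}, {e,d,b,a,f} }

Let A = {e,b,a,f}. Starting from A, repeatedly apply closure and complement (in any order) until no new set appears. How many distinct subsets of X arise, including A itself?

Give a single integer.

6

closure: X∖int(X∖A) = X∖∅ = {e,d,b,a,f}
Let k=closure and c=complement:
  1. A     = {e,b,a,f}
  2. kA    = {e,d,b,a,f}
  3. cA    = {d}
  4. ckA   = ∅
  5. kcA   = {d,a,f}
  6. ckcA  = {e,b}
— saturated at 6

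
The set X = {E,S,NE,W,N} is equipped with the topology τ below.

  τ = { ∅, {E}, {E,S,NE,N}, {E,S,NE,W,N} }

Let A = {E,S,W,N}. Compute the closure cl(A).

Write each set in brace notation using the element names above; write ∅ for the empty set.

cl via duality: int({NE}) = ∅, so X∖∅ = {E,S,NE,W,N}

{E,S,NE,W,N}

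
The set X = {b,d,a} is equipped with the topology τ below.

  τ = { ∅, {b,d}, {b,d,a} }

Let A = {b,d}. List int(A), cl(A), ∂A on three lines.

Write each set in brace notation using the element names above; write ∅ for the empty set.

int(A) = {b,d}
cl(A)  = {b,d,a}
∂A     = {a}

open subsets of A: ∅, {b,d}; so int(A) = {b,d}
closure: X∖int(X∖A) = X∖∅ = {b,d,a}
∂A = {b,d,a} minus {b,d} = {a}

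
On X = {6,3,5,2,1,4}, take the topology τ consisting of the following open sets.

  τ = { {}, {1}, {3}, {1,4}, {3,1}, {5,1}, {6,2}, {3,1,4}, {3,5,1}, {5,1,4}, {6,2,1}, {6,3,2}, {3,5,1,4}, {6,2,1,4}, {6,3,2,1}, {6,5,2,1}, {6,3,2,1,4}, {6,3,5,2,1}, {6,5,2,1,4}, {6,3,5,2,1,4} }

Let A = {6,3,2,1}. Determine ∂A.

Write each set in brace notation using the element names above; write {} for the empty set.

{5,4}

U open, U⊆A: {}, {1}, {3}, {3,1}, {6,2}, {6,3,2}, {6,2,1}, {6,3,2,1}. int(A) = ⋃ = {6,3,2,1}
X∖A={5,4}, int(X∖A)={}, hence cl(A)={6,3,5,2,1,4}
∂A: remove int from cl → {5,4}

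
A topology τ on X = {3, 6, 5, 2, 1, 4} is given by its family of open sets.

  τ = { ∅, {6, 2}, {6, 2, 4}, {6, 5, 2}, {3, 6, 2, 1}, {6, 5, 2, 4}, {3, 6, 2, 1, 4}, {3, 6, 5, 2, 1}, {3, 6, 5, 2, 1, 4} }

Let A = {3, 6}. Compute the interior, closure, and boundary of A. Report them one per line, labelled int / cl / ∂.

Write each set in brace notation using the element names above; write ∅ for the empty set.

int(A) = ∅
cl(A)  = {3, 6, 5, 2, 1, 4}
∂A     = {3, 6, 5, 2, 1, 4}

interior: largest open inside A is ∅ (from ∅)
cl via duality: int({5, 2, 1, 4}) = ∅, so X∖∅ = {3, 6, 5, 2, 1, 4}
cl∖int = {3, 6, 5, 2, 1, 4}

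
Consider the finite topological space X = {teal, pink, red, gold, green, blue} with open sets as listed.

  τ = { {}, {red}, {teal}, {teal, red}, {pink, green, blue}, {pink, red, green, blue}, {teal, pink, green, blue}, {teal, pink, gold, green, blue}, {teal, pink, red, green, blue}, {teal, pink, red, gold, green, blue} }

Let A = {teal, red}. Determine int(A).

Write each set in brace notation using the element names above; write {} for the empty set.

interior: largest open inside A is {teal, red} (from {}, {red}, {teal}, {teal, red})

{teal, red}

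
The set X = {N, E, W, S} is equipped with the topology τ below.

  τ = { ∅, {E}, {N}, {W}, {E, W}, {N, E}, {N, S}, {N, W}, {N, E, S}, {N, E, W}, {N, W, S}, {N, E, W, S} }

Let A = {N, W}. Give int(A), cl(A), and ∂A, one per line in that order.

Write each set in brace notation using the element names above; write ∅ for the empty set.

int(A) = {N, W}
cl(A)  = {N, W, S}
∂A     = {S}

U open, U⊆A: ∅, {N}, {W}, {N, W}. int(A) = ⋃ = {N, W}
X∖A={E, S}, int(X∖A)={E}, hence cl(A)={N, W, S}
∂A: remove int from cl → {S}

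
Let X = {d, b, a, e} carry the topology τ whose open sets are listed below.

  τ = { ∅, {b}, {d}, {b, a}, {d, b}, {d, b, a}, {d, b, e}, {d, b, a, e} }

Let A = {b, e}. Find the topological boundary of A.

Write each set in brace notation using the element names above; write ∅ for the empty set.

interior: largest open inside A is {b} (from ∅, {b})
cl via duality: int({d, a}) = {d}, so X∖{d} = {b, a, e}
cl∖int = {a, e}

{a, e}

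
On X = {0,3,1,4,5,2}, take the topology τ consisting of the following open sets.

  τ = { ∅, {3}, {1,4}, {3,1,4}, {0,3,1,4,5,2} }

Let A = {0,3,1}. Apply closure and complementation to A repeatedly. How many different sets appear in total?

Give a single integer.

8

closure: X∖int(X∖A) = X∖∅ = {0,3,1,4,5,2}
Let k=closure and c=complement:
  1. A     = {0,3,1}
  2. kA    = {0,3,1,4,5,2}
  3. cA    = {4,5,2}
  4. ckA   = ∅
  5. kcA   = {0,1,4,5,2}
  6. ckcA  = {3}
  7. kckcA = {0,3,5,2}
  8. ckckcA = {1,4}
— saturated at 8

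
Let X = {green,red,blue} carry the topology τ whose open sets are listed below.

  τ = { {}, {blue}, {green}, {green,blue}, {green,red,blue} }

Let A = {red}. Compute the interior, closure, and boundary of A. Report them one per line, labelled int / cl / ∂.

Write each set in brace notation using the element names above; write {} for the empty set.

opens ⊆ A: {}; union → int = {}
complement {green,blue}; its interior {green,blue}; cl(A) = X∖{green,blue} = {red}
boundary = {red} ∖ {} = {red}

int(A) = {}
cl(A)  = {red}
∂A     = {red}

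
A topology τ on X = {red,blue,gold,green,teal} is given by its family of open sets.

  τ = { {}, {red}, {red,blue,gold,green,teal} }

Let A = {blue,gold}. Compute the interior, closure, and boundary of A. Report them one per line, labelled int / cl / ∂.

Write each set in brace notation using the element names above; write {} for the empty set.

U open, U⊆A: {}. int(A) = ⋃ = {}
X∖A={red,green,teal}, int(X∖A)={red}, hence cl(A)={blue,gold,green,teal}
∂A: remove int from cl → {blue,gold,green,teal}

int(A) = {}
cl(A)  = {blue,gold,green,teal}
∂A     = {blue,gold,green,teal}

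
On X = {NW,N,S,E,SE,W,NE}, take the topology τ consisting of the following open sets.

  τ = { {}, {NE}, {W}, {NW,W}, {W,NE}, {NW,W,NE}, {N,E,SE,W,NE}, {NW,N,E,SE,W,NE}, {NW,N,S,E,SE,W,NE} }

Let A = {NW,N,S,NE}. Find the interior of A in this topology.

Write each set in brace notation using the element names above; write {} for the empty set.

{NE}

U open, U⊆A: {}, {NE}. int(A) = ⋃ = {NE}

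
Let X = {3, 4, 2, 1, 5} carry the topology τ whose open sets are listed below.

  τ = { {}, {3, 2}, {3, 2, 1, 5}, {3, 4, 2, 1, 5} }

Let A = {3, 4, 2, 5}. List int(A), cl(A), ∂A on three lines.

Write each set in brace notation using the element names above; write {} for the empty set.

interior: largest open inside A is {3, 2} (from {}, {3, 2})
cl via duality: int({1}) = {}, so X∖{} = {3, 4, 2, 1, 5}
cl∖int = {4, 1, 5}

int(A) = {3, 2}
cl(A)  = {3, 4, 2, 1, 5}
∂A     = {4, 1, 5}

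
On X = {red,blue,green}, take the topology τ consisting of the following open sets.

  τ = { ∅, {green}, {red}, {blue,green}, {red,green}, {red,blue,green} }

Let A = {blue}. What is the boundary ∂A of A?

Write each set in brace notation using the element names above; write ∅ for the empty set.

U open, U⊆A: ∅. int(A) = ⋃ = ∅
X∖A={red,green}, int(X∖A)={red,green}, hence cl(A)={blue}
∂A: remove int from cl → {blue}

{blue}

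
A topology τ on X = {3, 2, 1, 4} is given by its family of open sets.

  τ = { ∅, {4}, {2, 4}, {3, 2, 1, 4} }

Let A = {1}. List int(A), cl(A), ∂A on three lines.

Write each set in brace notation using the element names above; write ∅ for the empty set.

int(A) = ∅
cl(A)  = {3, 1}
∂A     = {3, 1}

open subsets of A: ∅; so int(A) = ∅
closure: X∖int(X∖A) = X∖{2, 4} = {3, 1}
∂A = {3, 1} minus ∅ = {3, 1}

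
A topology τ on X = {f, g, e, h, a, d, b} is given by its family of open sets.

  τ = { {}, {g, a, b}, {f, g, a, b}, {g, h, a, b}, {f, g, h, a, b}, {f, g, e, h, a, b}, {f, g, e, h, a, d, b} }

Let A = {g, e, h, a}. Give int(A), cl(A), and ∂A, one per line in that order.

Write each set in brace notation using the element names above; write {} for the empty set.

int(A) = {}
cl(A)  = {f, g, e, h, a, d, b}
∂A     = {f, g, e, h, a, d, b}

U open, U⊆A: {}. int(A) = ⋃ = {}
X∖A={f, d, b}, int(X∖A)={}, hence cl(A)={f, g, e, h, a, d, b}
∂A: remove int from cl → {f, g, e, h, a, d, b}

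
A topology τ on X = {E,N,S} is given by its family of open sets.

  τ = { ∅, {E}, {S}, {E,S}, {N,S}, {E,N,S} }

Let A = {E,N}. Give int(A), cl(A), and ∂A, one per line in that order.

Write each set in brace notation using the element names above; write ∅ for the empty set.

int(A) = {E}
cl(A)  = {E,N}
∂A     = {N}

interior: largest open inside A is {E} (from ∅, {E})
cl via duality: int({S}) = {S}, so X∖{S} = {E,N}
cl∖int = {N}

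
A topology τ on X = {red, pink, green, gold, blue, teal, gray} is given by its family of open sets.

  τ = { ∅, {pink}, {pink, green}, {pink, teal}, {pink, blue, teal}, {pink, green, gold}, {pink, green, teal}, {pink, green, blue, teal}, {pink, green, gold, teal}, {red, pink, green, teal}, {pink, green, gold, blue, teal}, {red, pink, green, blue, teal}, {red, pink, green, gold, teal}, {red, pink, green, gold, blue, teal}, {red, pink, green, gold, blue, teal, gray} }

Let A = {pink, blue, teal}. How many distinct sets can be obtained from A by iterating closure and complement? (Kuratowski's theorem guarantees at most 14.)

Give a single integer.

4

cl via duality: int({red, green, gold, gray}) = ∅, so X∖∅ = {red, pink, green, gold, blue, teal, gray}
Write k for closure, c for complement:
  1. A     = {pink, blue, teal}
  2. kA    = {red, pink, green, gold, blue, teal, gray}
  3. cA    = {red, green, gold, gray}
  4. ckA   = ∅
applying k or c yields no new set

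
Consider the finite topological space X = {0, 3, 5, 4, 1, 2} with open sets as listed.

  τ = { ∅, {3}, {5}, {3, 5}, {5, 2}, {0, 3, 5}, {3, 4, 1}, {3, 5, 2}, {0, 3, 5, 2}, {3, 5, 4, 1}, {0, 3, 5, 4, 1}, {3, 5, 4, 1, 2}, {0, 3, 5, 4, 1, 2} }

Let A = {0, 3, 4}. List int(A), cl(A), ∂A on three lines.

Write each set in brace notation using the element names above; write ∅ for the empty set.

opens ⊆ A: ∅, {3}; union → int = {3}
complement {5, 1, 2}; its interior {5, 2}; cl(A) = X∖{5, 2} = {0, 3, 4, 1}
boundary = {0, 3, 4, 1} ∖ {3} = {0, 4, 1}

int(A) = {3}
cl(A)  = {0, 3, 4, 1}
∂A     = {0, 4, 1}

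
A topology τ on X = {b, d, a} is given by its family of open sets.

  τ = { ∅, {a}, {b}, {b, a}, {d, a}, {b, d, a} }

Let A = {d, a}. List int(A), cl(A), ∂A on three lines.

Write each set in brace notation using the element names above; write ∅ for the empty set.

opens ⊆ A: ∅, {a}, {d, a}; union → int = {d, a}
complement {b}; its interior {b}; cl(A) = X∖{b} = {d, a}
boundary = {d, a} ∖ {d, a} = ∅

int(A) = {d, a}
cl(A)  = {d, a}
∂A     = ∅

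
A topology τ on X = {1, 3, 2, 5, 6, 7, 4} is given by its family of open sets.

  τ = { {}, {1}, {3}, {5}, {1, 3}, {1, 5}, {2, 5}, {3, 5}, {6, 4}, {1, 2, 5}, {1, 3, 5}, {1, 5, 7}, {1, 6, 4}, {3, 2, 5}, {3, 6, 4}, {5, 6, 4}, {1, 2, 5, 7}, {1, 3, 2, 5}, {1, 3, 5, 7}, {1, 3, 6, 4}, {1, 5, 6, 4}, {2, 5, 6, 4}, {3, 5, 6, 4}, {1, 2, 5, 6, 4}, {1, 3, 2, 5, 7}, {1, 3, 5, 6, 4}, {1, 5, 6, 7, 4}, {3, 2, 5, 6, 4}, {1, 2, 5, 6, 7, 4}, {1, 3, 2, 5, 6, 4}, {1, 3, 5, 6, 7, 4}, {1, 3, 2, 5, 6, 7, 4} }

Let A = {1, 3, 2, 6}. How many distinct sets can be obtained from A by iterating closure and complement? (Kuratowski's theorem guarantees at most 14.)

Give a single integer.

cl via duality: int({5, 7, 4}) = {5}, so X∖{5} = {1, 3, 2, 6, 7, 4}
Write k for closure, c for complement:
  1. A     = {1, 3, 2, 6}
  2. kA    = {1, 3, 2, 6, 7, 4}
  3. cA    = {5, 7, 4}
  4. ckA   = {5}
  5. kcA   = {2, 5, 6, 7, 4}
  6. kckA  = {2, 5, 7}
  7. ckcA  = {1, 3}
  8. ckckA = {1, 3, 6, 4}
  9. kckcA = {1, 3, 7}
  10. kckckA = {1, 3, 6, 7, 4}
  11. ckckcA = {2, 5, 6, 4}
  12. ckckckA = {2, 5}
applying k or c yields no new set

12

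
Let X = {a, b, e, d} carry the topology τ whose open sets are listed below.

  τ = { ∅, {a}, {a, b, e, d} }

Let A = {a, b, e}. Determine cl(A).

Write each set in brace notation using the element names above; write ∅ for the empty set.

complement {d}; its interior ∅; cl(A) = X∖∅ = {a, b, e, d}

{a, b, e, d}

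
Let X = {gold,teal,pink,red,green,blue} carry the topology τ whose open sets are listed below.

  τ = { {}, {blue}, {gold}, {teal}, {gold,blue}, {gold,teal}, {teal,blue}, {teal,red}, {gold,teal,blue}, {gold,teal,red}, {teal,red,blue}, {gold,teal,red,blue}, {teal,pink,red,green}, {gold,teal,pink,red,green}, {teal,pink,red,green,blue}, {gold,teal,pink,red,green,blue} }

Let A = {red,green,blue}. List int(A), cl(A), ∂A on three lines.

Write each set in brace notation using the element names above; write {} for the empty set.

U open, U⊆A: {}, {blue}. int(A) = ⋃ = {blue}
X∖A={gold,teal,pink}, int(X∖A)={gold,teal}, hence cl(A)={pink,red,green,blue}
∂A: remove int from cl → {pink,red,green}

int(A) = {blue}
cl(A)  = {pink,red,green,blue}
∂A     = {pink,red,green}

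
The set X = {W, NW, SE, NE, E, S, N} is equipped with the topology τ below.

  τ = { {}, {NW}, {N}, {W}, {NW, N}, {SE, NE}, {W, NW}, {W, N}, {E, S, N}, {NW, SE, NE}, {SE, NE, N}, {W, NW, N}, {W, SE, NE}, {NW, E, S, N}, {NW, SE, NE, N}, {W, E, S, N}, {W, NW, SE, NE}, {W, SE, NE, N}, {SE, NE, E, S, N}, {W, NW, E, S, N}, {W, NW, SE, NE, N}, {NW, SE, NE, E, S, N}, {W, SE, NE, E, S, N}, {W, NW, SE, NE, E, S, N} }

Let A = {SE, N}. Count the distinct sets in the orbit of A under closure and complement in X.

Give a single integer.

complement {W, NW, NE, E, S}; its interior {W, NW}; cl(A) = X∖{W, NW} = {SE, NE, E, S, N}
With k = closure, c = complement:
  1. A     = {SE, N}
  2. kA    = {SE, NE, E, S, N}
  3. cA    = {W, NW, NE, E, S}
  4. ckA   = {W, NW}
  5. kcA   = {W, NW, SE, NE, E, S}
  6. ckcA  = {N}
  7. kckcA = {E, S, N}
  8. ckckcA = {W, NW, SE, NE}
k, c of each give nothing new

8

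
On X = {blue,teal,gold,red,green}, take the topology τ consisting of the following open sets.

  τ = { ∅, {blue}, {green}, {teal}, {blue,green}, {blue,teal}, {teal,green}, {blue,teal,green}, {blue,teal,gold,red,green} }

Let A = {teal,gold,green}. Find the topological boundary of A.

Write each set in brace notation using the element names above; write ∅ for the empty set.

U open, U⊆A: ∅, {teal}, {green}, {teal,green}. int(A) = ⋃ = {teal,green}
X∖A={blue,red}, int(X∖A)={blue}, hence cl(A)={teal,gold,red,green}
∂A: remove int from cl → {gold,red}

{gold,red}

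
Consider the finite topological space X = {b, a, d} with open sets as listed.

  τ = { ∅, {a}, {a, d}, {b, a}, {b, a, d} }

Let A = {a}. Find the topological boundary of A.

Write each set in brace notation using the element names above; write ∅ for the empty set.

interior: largest open inside A is {a} (from ∅, {a})
cl via duality: int({b, d}) = ∅, so X∖∅ = {b, a, d}
cl∖int = {b, d}

{b, d}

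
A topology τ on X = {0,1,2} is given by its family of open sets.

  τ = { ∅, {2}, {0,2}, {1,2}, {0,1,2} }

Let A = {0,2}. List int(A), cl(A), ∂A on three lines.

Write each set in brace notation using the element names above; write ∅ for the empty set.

U open, U⊆A: ∅, {2}, {0,2}. int(A) = ⋃ = {0,2}
X∖A={1}, int(X∖A)=∅, hence cl(A)={0,1,2}
∂A: remove int from cl → {1}

int(A) = {0,2}
cl(A)  = {0,1,2}
∂A     = {1}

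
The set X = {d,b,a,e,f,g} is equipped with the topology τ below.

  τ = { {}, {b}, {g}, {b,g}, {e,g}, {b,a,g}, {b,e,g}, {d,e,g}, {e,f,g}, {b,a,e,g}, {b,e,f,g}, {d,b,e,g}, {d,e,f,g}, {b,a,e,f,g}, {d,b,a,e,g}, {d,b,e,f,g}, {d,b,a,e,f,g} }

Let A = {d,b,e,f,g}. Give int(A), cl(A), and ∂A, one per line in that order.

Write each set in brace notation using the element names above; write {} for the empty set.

opens ⊆ A: {}, {b}, {g}, {e,g}, {b,g}, {d,e,g}, {b,e,g}, {e,f,g}, {b,e,f,g}, {d,e,f,g}, {d,b,e,g}, {d,b,e,f,g}; union → int = {d,b,e,f,g}
complement {a}; its interior {}; cl(A) = X∖{} = {d,b,a,e,f,g}
boundary = {d,b,a,e,f,g} ∖ {d,b,e,f,g} = {a}

int(A) = {d,b,e,f,g}
cl(A)  = {d,b,a,e,f,g}
∂A     = {a}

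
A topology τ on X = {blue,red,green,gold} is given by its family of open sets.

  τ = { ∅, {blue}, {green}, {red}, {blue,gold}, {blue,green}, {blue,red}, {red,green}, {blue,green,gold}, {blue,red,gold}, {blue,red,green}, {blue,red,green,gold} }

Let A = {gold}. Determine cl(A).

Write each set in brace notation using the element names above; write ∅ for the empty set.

{gold}

cl via duality: int({blue,red,green}) = {blue,red,green}, so X∖{blue,red,green} = {gold}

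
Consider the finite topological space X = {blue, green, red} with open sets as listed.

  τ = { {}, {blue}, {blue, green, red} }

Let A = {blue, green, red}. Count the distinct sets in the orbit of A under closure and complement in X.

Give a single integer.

X∖A={}, int(X∖A)={}, hence cl(A)={blue, green, red}
Orbit (k=closure, c=complement):
  1. A     = {blue, green, red}
  2. cA    = {}
(closed under both — stop)

2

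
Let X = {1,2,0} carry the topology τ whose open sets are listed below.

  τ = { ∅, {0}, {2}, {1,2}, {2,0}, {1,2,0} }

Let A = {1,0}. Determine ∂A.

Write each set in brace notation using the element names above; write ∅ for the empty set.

{1}

interior: largest open inside A is {0} (from ∅, {0})
cl via duality: int({2}) = {2}, so X∖{2} = {1,0}
cl∖int = {1}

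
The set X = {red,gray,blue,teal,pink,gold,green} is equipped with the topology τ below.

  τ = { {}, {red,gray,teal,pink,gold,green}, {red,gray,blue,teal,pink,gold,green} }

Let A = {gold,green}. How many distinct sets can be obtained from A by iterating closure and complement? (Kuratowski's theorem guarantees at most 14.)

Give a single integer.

4

cl via duality: int({red,gray,blue,teal,pink}) = {}, so X∖{} = {red,gray,blue,teal,pink,gold,green}
Write k for closure, c for complement:
  1. A     = {gold,green}
  2. kA    = {red,gray,blue,teal,pink,gold,green}
  3. cA    = {red,gray,blue,teal,pink}
  4. ckA   = {}
applying k or c yields no new set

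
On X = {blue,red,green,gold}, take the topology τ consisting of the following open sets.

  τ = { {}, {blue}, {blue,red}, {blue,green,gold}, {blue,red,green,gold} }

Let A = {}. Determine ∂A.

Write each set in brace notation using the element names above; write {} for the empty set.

U open, U⊆A: {}. int(A) = ⋃ = {}
X∖A={blue,red,green,gold}, int(X∖A)={blue,red,green,gold}, hence cl(A)={}
∂A: remove int from cl → {}

{}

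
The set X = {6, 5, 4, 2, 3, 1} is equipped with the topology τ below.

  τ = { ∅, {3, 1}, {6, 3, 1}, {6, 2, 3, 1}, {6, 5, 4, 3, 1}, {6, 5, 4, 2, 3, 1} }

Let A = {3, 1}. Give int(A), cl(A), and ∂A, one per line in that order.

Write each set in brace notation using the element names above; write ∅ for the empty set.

int(A) = {3, 1}
cl(A)  = {6, 5, 4, 2, 3, 1}
∂A     = {6, 5, 4, 2}

U open, U⊆A: ∅, {3, 1}. int(A) = ⋃ = {3, 1}
X∖A={6, 5, 4, 2}, int(X∖A)=∅, hence cl(A)={6, 5, 4, 2, 3, 1}
∂A: remove int from cl → {6, 5, 4, 2}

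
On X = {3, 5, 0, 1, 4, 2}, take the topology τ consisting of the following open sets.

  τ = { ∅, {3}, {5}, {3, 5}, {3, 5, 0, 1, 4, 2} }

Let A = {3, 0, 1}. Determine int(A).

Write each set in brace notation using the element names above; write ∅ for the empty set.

{3}

U open, U⊆A: ∅, {3}. int(A) = ⋃ = {3}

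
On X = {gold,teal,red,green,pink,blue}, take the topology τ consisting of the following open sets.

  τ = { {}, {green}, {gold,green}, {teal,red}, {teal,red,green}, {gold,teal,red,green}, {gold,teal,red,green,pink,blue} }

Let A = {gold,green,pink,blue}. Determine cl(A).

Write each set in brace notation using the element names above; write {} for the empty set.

complement {teal,red}; its interior {teal,red}; cl(A) = X∖{teal,red} = {gold,green,pink,blue}

{gold,green,pink,blue}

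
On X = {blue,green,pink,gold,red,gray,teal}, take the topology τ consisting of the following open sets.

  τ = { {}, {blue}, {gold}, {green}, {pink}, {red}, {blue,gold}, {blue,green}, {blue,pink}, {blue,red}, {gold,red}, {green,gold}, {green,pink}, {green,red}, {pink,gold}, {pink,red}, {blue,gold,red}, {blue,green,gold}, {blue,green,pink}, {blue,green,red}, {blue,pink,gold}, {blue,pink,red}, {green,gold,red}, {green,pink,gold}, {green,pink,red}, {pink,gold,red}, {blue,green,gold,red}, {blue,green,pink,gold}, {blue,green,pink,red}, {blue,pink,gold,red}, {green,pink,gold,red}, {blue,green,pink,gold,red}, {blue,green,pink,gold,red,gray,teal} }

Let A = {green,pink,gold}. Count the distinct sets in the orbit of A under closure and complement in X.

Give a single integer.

4

X∖A={blue,red,gray,teal}, int(X∖A)={blue,red}, hence cl(A)={green,pink,gold,gray,teal}
Orbit (k=closure, c=complement):
  1. A     = {green,pink,gold}
  2. kA    = {green,pink,gold,gray,teal}
  3. cA    = {blue,red,gray,teal}
  4. ckA   = {blue,red}
(closed under both — stop)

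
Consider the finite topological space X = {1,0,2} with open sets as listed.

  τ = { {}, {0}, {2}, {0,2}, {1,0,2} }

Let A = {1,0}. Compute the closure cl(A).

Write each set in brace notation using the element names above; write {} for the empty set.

X∖A={2}, int(X∖A)={2}, hence cl(A)={1,0}

{1,0}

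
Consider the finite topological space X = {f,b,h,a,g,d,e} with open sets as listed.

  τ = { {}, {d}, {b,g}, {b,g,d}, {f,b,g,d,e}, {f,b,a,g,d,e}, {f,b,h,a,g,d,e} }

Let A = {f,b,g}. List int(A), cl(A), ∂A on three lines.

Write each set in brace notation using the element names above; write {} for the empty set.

int(A) = {b,g}
cl(A)  = {f,b,h,a,g,e}
∂A     = {f,h,a,e}

open subsets of A: {}, {b,g}; so int(A) = {b,g}
closure: X∖int(X∖A) = X∖{d} = {f,b,h,a,g,e}
∂A = {f,b,h,a,g,e} minus {b,g} = {f,h,a,e}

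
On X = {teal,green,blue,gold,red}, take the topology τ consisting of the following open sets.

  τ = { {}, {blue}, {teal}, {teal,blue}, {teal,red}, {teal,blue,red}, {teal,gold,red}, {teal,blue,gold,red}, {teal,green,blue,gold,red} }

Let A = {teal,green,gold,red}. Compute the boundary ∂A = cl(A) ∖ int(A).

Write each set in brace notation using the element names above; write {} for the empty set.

opens ⊆ A: {}, {teal}, {teal,red}, {teal,gold,red}; union → int = {teal,gold,red}
complement {blue}; its interior {blue}; cl(A) = X∖{blue} = {teal,green,gold,red}
boundary = {teal,green,gold,red} ∖ {teal,gold,red} = {green}

{green}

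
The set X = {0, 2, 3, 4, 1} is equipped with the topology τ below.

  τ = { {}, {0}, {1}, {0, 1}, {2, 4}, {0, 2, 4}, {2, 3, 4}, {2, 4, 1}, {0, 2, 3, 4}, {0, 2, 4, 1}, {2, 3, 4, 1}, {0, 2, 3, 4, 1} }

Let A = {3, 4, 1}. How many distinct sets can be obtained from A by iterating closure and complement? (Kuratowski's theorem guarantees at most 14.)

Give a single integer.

6

X∖A={0, 2}, int(X∖A)={0}, hence cl(A)={2, 3, 4, 1}
Orbit (k=closure, c=complement):
  1. A     = {3, 4, 1}
  2. kA    = {2, 3, 4, 1}
  3. cA    = {0, 2}
  4. ckA   = {0}
  5. kcA   = {0, 2, 3, 4}
  6. ckcA  = {1}
(closed under both — stop)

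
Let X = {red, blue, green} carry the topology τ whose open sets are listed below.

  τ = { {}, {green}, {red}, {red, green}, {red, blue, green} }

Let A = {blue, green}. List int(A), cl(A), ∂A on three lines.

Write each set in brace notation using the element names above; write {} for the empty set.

U open, U⊆A: {}, {green}. int(A) = ⋃ = {green}
X∖A={red}, int(X∖A)={red}, hence cl(A)={blue, green}
∂A: remove int from cl → {blue}

int(A) = {green}
cl(A)  = {blue, green}
∂A     = {blue}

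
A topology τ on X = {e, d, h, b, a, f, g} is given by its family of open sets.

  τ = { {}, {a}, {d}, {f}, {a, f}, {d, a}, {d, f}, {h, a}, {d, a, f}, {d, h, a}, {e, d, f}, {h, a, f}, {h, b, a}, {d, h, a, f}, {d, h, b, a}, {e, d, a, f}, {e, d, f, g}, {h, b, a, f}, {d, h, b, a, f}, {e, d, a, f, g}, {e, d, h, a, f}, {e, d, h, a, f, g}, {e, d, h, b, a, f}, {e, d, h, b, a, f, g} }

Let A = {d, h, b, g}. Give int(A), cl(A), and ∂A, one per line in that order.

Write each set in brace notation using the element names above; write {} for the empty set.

U open, U⊆A: {}, {d}. int(A) = ⋃ = {d}
X∖A={e, a, f}, int(X∖A)={a, f}, hence cl(A)={e, d, h, b, g}
∂A: remove int from cl → {e, h, b, g}

int(A) = {d}
cl(A)  = {e, d, h, b, g}
∂A     = {e, h, b, g}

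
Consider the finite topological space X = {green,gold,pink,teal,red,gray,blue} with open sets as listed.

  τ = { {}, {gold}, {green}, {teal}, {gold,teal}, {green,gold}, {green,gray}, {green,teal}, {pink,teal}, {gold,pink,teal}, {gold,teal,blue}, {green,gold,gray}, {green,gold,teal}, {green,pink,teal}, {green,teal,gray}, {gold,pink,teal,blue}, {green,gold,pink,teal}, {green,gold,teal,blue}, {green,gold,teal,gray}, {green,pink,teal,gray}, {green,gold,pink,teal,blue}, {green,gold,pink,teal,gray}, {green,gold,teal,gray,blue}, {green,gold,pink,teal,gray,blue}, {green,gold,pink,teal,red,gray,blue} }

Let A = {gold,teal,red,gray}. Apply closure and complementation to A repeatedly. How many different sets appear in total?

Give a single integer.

closure: X∖int(X∖A) = X∖{green} = {gold,pink,teal,red,gray,blue}
Let k=closure and c=complement:
  1. A     = {gold,teal,red,gray}
  2. kA    = {gold,pink,teal,red,gray,blue}
  3. cA    = {green,pink,blue}
  4. ckA   = {green}
  5. kcA   = {green,pink,red,gray,blue}
  6. kckA  = {green,red,gray}
  7. ckcA  = {gold,teal}
  8. ckckA = {gold,pink,teal,blue}
  9. kckcA = {gold,pink,teal,red,blue}
  10. ckckcA = {green,gray}
— saturated at 10

10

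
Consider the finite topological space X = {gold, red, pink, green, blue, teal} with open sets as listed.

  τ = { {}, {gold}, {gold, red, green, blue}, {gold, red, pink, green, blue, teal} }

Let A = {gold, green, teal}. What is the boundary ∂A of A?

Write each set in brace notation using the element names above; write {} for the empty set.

{red, pink, green, blue, teal}

opens ⊆ A: {}, {gold}; union → int = {gold}
complement {red, pink, blue}; its interior {}; cl(A) = X∖{} = {gold, red, pink, green, blue, teal}
boundary = {gold, red, pink, green, blue, teal} ∖ {gold} = {red, pink, green, blue, teal}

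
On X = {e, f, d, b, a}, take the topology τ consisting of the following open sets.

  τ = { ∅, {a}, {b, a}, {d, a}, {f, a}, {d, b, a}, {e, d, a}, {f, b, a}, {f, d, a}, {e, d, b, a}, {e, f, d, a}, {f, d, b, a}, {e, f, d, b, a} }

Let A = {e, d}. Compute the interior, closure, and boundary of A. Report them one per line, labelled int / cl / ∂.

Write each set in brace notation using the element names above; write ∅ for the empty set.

U open, U⊆A: ∅. int(A) = ⋃ = ∅
X∖A={f, b, a}, int(X∖A)={f, b, a}, hence cl(A)={e, d}
∂A: remove int from cl → {e, d}

int(A) = ∅
cl(A)  = {e, d}
∂A     = {e, d}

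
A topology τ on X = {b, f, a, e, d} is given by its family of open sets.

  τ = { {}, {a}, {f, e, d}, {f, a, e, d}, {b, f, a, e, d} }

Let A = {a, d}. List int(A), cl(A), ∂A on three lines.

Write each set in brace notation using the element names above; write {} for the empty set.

int(A) = {a}
cl(A)  = {b, f, a, e, d}
∂A     = {b, f, e, d}

U open, U⊆A: {}, {a}. int(A) = ⋃ = {a}
X∖A={b, f, e}, int(X∖A)={}, hence cl(A)={b, f, a, e, d}
∂A: remove int from cl → {b, f, e, d}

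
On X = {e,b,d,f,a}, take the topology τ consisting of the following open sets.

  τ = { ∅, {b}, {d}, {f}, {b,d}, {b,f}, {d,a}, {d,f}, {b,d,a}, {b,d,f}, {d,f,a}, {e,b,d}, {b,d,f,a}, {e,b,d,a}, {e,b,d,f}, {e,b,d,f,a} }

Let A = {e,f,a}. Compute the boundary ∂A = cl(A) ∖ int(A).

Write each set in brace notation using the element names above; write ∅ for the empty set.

{e,a}

U open, U⊆A: ∅, {f}. int(A) = ⋃ = {f}
X∖A={b,d}, int(X∖A)={b,d}, hence cl(A)={e,f,a}
∂A: remove int from cl → {e,a}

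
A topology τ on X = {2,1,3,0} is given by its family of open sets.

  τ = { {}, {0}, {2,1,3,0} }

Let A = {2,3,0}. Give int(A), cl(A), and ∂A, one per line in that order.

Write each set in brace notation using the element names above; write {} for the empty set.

interior: largest open inside A is {0} (from {}, {0})
cl via duality: int({1}) = {}, so X∖{} = {2,1,3,0}
cl∖int = {2,1,3}

int(A) = {0}
cl(A)  = {2,1,3,0}
∂A     = {2,1,3}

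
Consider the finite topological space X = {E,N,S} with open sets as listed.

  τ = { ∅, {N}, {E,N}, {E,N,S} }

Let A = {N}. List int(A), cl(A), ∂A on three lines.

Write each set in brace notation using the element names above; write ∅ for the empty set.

open subsets of A: ∅, {N}; so int(A) = {N}
closure: X∖int(X∖A) = X∖∅ = {E,N,S}
∂A = {E,N,S} minus {N} = {E,S}

int(A) = {N}
cl(A)  = {E,N,S}
∂A     = {E,S}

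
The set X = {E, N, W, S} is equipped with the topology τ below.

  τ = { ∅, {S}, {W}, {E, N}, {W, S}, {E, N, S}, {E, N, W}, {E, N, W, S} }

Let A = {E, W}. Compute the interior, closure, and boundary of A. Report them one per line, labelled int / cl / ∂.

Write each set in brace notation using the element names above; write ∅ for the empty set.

int(A) = {W}
cl(A)  = {E, N, W}
∂A     = {E, N}

interior: largest open inside A is {W} (from ∅, {W})
cl via duality: int({N, S}) = {S}, so X∖{S} = {E, N, W}
cl∖int = {E, N}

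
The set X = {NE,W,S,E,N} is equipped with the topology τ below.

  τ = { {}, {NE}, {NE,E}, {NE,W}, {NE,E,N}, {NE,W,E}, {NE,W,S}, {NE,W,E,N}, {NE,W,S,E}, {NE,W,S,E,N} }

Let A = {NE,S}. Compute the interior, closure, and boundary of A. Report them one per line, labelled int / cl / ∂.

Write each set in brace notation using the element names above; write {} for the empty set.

int(A) = {NE}
cl(A)  = {NE,W,S,E,N}
∂A     = {W,S,E,N}

U open, U⊆A: {}, {NE}. int(A) = ⋃ = {NE}
X∖A={W,E,N}, int(X∖A)={}, hence cl(A)={NE,W,S,E,N}
∂A: remove int from cl → {W,S,E,N}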